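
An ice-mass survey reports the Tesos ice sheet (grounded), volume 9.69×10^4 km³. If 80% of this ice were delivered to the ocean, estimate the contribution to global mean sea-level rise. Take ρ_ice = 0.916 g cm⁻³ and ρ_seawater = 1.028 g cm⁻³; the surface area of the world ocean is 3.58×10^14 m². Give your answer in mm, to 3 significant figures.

≈ 193 mm

Tesos: 0.8 × 9.69×10^4 km³ × (916/1028) = 6.907×10^4 km³ of water.
Spread over 3.58×10^14 m² of ocean, Δh = 6.907×10^13 / 3.58×10^14 = 0.193 m = 193 mm.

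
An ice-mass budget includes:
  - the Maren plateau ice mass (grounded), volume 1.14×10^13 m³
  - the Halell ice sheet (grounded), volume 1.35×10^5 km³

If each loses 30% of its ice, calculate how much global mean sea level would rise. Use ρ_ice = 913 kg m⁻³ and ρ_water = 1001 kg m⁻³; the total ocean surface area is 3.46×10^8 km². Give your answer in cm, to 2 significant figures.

≈ 12 cm

Maren: 0.3 × 1.14×10^13 m³ × (913/1001) = 3.119×10^12 m³ of water.
Halell: 0.3 × 1.35×10^5 km³ × (913/1001) = 3.694×10^4 km³ of water.
Total added water ≈ 4.006×10^13 m³ over 3.46×10^14 m² → Δh = 0.116 m = 12 cm.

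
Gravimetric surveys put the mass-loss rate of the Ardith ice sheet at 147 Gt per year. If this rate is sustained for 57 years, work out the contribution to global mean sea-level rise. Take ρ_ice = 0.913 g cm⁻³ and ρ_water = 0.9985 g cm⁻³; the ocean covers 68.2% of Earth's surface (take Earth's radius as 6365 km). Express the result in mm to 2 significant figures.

Total mass lost = 147 Gt/yr × 57 yr = 8379 Gt = 8.379×10^15 kg.
ρ_w = 0.9985 g cm⁻³ = 998.5 kg m⁻³, so water volume = 8.379×10^15 / 998.5 = 8.392×10^12 m³.
Δh = 8.392×10^12 / 3.47×10^14 = 0.0242 m = 24 mm.

≈ 24 mm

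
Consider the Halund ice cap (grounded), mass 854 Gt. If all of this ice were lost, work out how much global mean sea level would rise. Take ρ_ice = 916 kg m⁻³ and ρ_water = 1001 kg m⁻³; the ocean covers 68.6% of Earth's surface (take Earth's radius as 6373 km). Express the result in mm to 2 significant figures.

≈ 2.4 mm

Halund: 854 Gt = 8.540×10^14 kg; dividing by ρ_w = 1001 kg m⁻³ gives 8.531×10^11 m³ of water.
Spread over 3.50×10^14 m² of ocean, Δh = 8.531×10^11 / 3.50×10^14 = 2.44×10^-3 m = 2.4 mm.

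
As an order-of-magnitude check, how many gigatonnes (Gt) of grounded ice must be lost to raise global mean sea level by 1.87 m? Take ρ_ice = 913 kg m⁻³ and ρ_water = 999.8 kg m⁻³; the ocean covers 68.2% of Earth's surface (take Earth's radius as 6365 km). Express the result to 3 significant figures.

≈ 6.49×10^5 Gt

Required water volume = Δh × A = 1.87 m × 3.47×10^14 m² = 6.493×10^14 m³.
ρ_w = 999.8 kg m⁻³, so the mass of water = 6.493×10^14 m³ × 999.8 kg m⁻³ = 6.492×10^17 kg = 6.49×10^5 Gt (and the same mass of ice, by conservation).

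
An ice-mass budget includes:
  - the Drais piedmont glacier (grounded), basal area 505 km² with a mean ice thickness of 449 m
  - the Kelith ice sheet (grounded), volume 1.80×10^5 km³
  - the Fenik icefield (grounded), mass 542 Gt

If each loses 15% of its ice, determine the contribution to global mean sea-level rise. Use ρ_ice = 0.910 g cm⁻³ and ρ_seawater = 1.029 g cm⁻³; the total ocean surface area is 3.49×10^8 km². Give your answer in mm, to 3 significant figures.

Drais: ice volume = 505 km² × 449 m = 226.7 km³; 0.15 × 226.7 × (910/1029) = 30.08 km³ of water.
Kelith: 0.15 × 1.80×10^5 km³ × (910/1029) = 2.388×10^4 km³ of water.
Fenik: 0.15 × 542 Gt = 8.130×10^13 kg; dividing by ρ_w = 1.029 g cm⁻³ = 1029 kg m⁻³ gives 7.901×10^10 m³ of water.
Total added water ≈ 2.399×10^13 m³ over 3.49×10^14 m² → Δh = 0.0687 m = 68.7 mm.

≈ 68.7 mm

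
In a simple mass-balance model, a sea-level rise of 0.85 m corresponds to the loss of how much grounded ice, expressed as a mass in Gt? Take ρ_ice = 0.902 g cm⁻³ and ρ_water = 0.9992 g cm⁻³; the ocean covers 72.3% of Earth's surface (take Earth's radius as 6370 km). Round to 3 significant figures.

Required water volume = Δh × A = 0.85 m × 3.69×10^14 m² = 3.134×10^14 m³.
ρ_w = 0.9992 g cm⁻³ = 999.2 kg m⁻³, so the mass of water = 3.134×10^14 m³ × 999.2 kg m⁻³ = 3.131×10^17 kg = 3.13×10^5 Gt (and the same mass of ice, by conservation).

≈ 3.13×10^5 Gt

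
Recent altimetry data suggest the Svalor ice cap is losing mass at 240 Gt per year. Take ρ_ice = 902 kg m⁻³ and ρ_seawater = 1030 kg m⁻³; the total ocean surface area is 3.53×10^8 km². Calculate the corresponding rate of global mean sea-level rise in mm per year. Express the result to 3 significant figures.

ρ_w = 1030 kg m⁻³. Annual water volume added = 240 Gt / ρ_w = 2.400×10^14 kg / 1030 kg m⁻³ = 2.330×10^11 m³.
Δh per year = 2.330×10^11 / 3.53×10^14 = 6.60×10^-4 m = 0.660 mm.

≈ 0.660 mm/yr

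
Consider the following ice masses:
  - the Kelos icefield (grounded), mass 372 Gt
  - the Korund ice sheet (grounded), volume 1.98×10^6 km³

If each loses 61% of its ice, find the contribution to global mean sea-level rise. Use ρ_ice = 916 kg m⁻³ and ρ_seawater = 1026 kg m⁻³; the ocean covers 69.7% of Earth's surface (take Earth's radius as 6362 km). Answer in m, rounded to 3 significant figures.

≈ 3.04 m

Kelos: 0.61 × 372 Gt = 2.269×10^14 kg; dividing by ρ_w = 1026 kg m⁻³ gives 2.212×10^11 m³ of water.
Korund: 0.61 × 1.98×10^6 km³ × (916/1026) = 1.078×10^6 km³ of water.
Total added water ≈ 1.079×10^15 m³ over 3.55×10^14 m² → Δh = 3.04 m.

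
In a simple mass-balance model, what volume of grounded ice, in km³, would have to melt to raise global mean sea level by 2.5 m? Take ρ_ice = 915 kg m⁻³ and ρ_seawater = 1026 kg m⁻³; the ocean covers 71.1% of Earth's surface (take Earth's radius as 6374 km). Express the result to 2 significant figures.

Required water volume = Δh × A = 2.5 m × 3.63×10^14 m² = 9.075×10^14 m³ = 9.075×10^5 km³.
Ice volume = water volume × ρ_w/ρ_ice = 9.075×10^5 × 1026/915 = 1.0×10^6 km³.

≈ 1.0×10^6 km³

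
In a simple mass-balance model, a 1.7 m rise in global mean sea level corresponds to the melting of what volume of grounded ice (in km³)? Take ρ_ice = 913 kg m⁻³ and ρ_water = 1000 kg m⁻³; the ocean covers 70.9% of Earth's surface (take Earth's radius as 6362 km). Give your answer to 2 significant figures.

Required water volume = Δh × A = 1.7 m × 3.61×10^14 m² = 6.130×10^14 m³ = 6.130×10^5 km³.
Ice volume = water volume × ρ_w/ρ_ice = 6.130×10^5 × 1000/913 = 6.7×10^5 km³.

≈ 6.7×10^5 km³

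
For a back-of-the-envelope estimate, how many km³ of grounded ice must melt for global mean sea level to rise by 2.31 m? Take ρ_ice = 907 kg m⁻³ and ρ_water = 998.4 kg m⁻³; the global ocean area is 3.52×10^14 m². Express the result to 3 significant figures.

Required water volume = Δh × A = 2.31 m × 3.52×10^14 m² = 8.131×10^14 m³ = 8.131×10^5 km³.
Ice volume = water volume × ρ_w/ρ_ice = 8.131×10^5 × 998.4/907 = 8.95×10^5 km³.

≈ 8.95×10^5 km³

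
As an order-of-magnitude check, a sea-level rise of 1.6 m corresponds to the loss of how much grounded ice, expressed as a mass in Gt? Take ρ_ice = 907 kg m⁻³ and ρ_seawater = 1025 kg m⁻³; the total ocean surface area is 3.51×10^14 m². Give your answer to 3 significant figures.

≈ 5.76×10^5 Gt

Required water volume = Δh × A = 1.6 m × 3.51×10^14 m² = 5.616×10^14 m³.
ρ_w = 1025 kg m⁻³, so the mass of water = 5.616×10^14 m³ × 1025 kg m⁻³ = 5.756×10^17 kg = 5.76×10^5 Gt (and the same mass of ice, by conservation).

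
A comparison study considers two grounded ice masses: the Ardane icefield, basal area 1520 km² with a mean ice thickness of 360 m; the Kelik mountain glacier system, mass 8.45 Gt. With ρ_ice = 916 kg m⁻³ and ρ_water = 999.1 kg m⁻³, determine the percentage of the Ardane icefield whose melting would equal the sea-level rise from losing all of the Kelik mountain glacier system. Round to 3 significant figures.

Equal sea-level rise means equal mass of meltwater, i.e. equal mass of ice lost.
Ice mass of Kelik: 8.450×10^12 kg; ice mass of Ardane: 5.012×10^14 kg.
Fraction required = 8.450×10^12 / 5.012×10^14 = 0.0169 → 1.69 %.

≈ 1.69 %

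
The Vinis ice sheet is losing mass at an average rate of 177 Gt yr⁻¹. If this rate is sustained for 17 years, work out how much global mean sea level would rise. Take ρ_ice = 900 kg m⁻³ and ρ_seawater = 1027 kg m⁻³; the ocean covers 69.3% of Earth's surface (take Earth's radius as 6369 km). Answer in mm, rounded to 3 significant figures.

≈ 8.29 mm

Total mass lost = 177 Gt/yr × 17 yr = 3009 Gt = 3.009×10^15 kg.
ρ_w = 1027 kg m⁻³, so water volume = 3.009×10^15 / 1027 = 2.930×10^12 m³.
Δh = 2.930×10^12 / 3.53×10^14 = 8.29×10^-3 m = 8.29 mm.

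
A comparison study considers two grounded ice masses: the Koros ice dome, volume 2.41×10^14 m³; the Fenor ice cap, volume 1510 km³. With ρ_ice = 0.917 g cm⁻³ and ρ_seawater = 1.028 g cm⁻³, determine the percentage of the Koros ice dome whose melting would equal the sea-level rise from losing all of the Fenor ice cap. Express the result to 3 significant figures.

≈ 0.627 %

Equal sea-level rise means equal mass of meltwater, i.e. equal mass of ice lost.
Ice mass of Fenor: 1.385×10^15 kg; ice mass of Koros: 2.210×10^17 kg.
Fraction required = 1.385×10^15 / 2.210×10^17 = 6.27×10^-3 → 0.627 %.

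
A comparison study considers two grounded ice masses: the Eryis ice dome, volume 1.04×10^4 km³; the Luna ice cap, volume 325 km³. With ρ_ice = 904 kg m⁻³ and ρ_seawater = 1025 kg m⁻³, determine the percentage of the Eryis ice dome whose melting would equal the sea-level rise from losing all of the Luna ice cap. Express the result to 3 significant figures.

Equal sea-level rise means equal mass of meltwater, i.e. equal mass of ice lost.
Ice mass of Luna: 2.938×10^14 kg; ice mass of Eryis: 9.402×10^15 kg.
Fraction required = 2.938×10^14 / 9.402×10^15 = 0.0312 → 3.12 %.

≈ 3.12 %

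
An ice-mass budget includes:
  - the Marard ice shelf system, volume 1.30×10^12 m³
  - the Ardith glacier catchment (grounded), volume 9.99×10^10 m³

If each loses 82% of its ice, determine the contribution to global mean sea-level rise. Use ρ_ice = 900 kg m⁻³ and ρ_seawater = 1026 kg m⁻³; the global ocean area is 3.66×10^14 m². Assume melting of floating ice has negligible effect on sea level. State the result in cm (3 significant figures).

≈ 0.0196 cm

The Marard ice shelf system is floating and already displaces its own weight of water, so its melt adds essentially nothing to sea level.
Ardith: 0.82 × 9.99×10^10 m³ × (900/1026) = 7.186×10^10 m³ of water.
Total added water ≈ 7.186×10^10 m³ over 3.66×10^14 m² → Δh = 1.96×10^-4 m = 0.0196 cm.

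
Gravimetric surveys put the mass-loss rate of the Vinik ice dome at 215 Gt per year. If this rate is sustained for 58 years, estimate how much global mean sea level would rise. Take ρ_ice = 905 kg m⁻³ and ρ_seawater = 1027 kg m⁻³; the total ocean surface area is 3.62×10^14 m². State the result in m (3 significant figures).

≈ 0.0335 m

Total mass lost = 215 Gt/yr × 58 yr = 1.247×10^4 Gt = 1.247×10^16 kg.
ρ_w = 1027 kg m⁻³, so water volume = 1.247×10^16 / 1027 = 1.214×10^13 m³.
Δh = 1.214×10^13 / 3.62×10^14 = 0.0335 m.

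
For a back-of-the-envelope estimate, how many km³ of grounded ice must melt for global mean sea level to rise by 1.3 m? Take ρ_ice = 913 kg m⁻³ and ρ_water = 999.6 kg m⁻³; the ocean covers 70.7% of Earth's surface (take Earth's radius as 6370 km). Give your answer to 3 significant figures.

Required water volume = Δh × A = 1.3 m × 3.61×10^14 m² = 4.687×10^14 m³ = 4.687×10^5 km³.
Ice volume = water volume × ρ_w/ρ_ice = 4.687×10^5 × 999.6/913 = 5.13×10^5 km³.

≈ 5.13×10^5 km³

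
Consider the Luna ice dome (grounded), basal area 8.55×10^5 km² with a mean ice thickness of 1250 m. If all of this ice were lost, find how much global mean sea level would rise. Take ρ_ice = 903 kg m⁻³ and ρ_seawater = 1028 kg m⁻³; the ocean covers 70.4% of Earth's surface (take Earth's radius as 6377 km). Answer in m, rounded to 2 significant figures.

≈ 2.6 m

Luna: ice volume = 8.55×10^5 km² × 1250 m = 1.069×10^6 km³; 1.069×10^6 × (903/1028) = 9.388×10^5 km³ of water.
Spread over 3.60×10^14 m² of ocean, Δh = 9.388×10^14 / 3.60×10^14 = 2.61 m.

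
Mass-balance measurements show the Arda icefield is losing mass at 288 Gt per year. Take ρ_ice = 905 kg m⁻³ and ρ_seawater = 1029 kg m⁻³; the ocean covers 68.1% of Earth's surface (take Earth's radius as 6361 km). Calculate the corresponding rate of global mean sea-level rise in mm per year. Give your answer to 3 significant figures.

≈ 0.808 mm/yr

ρ_w = 1029 kg m⁻³. Annual water volume added = 288 Gt / ρ_w = 2.880×10^14 kg / 1029 kg m⁻³ = 2.799×10^11 m³.
Δh per year = 2.799×10^11 / 3.46×10^14 = 8.08×10^-4 m = 0.808 mm.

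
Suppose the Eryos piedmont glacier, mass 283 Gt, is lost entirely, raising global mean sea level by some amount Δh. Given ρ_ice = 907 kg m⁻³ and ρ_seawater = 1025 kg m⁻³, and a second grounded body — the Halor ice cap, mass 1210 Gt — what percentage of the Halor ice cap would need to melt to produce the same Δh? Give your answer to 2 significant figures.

≈ 23 %

Equal sea-level rise means equal mass of meltwater, i.e. equal mass of ice lost.
Ice mass of Eryos: 2.830×10^14 kg; ice mass of Halor: 1.210×10^15 kg.
Fraction required = 2.830×10^14 / 1.210×10^15 = 0.234 → 23 %.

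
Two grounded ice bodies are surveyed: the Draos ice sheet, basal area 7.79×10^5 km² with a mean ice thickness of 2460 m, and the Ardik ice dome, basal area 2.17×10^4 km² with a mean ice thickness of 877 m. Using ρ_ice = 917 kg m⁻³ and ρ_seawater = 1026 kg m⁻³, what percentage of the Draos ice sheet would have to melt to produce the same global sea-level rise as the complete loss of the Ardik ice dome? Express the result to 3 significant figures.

Equal sea-level rise means equal mass of meltwater, i.e. equal mass of ice lost.
Ice mass of Ardik: 1.745×10^16 kg; ice mass of Draos: 1.757×10^18 kg.
Fraction required = 1.745×10^16 / 1.757×10^18 = 9.93×10^-3 → 0.993 %.

≈ 0.993 %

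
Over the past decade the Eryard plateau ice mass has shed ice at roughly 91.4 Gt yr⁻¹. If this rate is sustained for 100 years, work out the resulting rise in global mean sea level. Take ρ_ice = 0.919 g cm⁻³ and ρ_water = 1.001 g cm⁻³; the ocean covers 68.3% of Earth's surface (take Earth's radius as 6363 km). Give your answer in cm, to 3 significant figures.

Total mass lost = 91.4 Gt/yr × 100 yr = 9140 Gt = 9.140×10^15 kg.
ρ_w = 1.001 g cm⁻³ = 1001 kg m⁻³, so water volume = 9.140×10^15 / 1001 = 9.131×10^12 m³.
Δh = 9.131×10^12 / 3.47×10^14 = 0.0263 m = 2.63 cm.

≈ 2.63 cm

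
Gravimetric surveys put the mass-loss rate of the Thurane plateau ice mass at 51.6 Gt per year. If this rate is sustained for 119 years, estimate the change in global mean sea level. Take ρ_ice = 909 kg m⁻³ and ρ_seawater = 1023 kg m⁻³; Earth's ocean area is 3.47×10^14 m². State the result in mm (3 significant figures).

Total mass lost = 51.6 Gt/yr × 119 yr = 6140 Gt = 6.140×10^15 kg.
ρ_w = 1023 kg m⁻³, so water volume = 6.140×10^15 / 1023 = 6.002×10^12 m³.
Δh = 6.002×10^12 / 3.47×10^14 = 0.0173 m = 17.3 mm.

≈ 17.3 mm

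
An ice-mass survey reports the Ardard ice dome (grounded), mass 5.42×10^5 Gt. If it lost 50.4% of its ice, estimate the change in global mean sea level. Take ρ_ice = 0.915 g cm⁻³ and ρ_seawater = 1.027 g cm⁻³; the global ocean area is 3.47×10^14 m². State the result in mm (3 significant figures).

Ardard: 0.504 × 5.42×10^5 Gt = 2.732×10^17 kg; dividing by ρ_w = 1.027 g cm⁻³ = 1027 kg m⁻³ gives 2.660×10^14 m³ of water.
Spread over 3.47×10^14 m² of ocean, Δh = 2.660×10^14 / 3.47×10^14 = 0.767 m = 767 mm.

≈ 767 mm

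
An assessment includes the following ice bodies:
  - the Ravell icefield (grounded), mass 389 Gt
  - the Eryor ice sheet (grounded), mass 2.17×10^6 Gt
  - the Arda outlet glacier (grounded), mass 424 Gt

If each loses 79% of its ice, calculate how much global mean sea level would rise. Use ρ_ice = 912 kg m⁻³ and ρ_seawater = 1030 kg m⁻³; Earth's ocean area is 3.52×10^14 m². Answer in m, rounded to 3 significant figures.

Ravell: 0.79 × 389 Gt = 3.073×10^14 kg; dividing by ρ_w = 1030 kg m⁻³ gives 2.984×10^11 m³ of water.
Eryor: 0.79 × 2.17×10^6 Gt = 1.714×10^18 kg; dividing by ρ_w = 1030 kg m⁻³ gives 1.664×10^15 m³ of water.
Arda: 0.79 × 424 Gt = 3.350×10^14 kg; dividing by ρ_w = 1030 kg m⁻³ gives 3.252×10^11 m³ of water.
Total added water ≈ 1.665×10^15 m³ over 3.52×10^14 m² → Δh = 4.73 m.

≈ 4.73 m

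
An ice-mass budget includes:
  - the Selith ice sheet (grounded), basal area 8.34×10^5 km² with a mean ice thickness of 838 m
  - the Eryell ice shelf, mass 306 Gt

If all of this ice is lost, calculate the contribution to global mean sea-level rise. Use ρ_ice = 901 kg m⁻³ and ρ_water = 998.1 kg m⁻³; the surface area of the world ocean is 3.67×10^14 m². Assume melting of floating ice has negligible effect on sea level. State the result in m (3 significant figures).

Selith: ice volume = 8.34×10^5 km² × 838 m = 6.989×10^5 km³; 6.989×10^5 × (901/998.1) = 6.309×10^5 km³ of water.
The Eryell ice shelf is floating and already displaces its own weight of water, so its melt adds essentially nothing to sea level.
Total added water ≈ 6.309×10^14 m³ over 3.67×10^14 m² → Δh = 1.72 m.

≈ 1.72 m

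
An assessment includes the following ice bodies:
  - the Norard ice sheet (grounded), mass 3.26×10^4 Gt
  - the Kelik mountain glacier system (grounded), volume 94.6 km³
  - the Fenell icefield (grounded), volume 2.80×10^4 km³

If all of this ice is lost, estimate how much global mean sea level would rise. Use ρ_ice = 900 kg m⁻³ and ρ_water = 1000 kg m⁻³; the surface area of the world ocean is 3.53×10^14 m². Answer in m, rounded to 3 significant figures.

≈ 0.164 m

Norard: 3.26×10^4 Gt = 3.260×10^16 kg; dividing by ρ_w = 1000 kg m⁻³ gives 3.260×10^13 m³ of water.
Kelik: 94.6 km³ × (900/1000) = 85.14 km³ of water.
Fenell: 2.80×10^4 km³ × (900/1000) = 2.520×10^4 km³ of water.
Total added water ≈ 5.789×10^13 m³ over 3.53×10^14 m² → Δh = 0.164 m.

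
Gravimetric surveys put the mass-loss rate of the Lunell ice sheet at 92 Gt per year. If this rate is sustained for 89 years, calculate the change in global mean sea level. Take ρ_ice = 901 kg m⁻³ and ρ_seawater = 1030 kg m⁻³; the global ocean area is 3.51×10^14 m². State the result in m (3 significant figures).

≈ 0.0226 m

Total mass lost = 92 Gt/yr × 89 yr = 8188 Gt = 8.188×10^15 kg.
ρ_w = 1030 kg m⁻³, so water volume = 8.188×10^15 / 1030 = 7.950×10^12 m³.
Δh = 7.950×10^12 / 3.51×10^14 = 0.0226 m.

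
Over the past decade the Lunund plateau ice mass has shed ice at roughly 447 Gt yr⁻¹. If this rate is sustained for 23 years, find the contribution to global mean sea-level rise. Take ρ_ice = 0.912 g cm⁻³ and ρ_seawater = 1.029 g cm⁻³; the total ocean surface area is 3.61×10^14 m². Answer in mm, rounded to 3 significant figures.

≈ 27.7 mm

Total mass lost = 447 Gt/yr × 23 yr = 1.028×10^4 Gt = 1.028×10^16 kg.
ρ_w = 1.029 g cm⁻³ = 1029 kg m⁻³, so water volume = 1.028×10^16 / 1029 = 9.991×10^12 m³.
Δh = 9.991×10^12 / 3.61×10^14 = 0.0277 m = 27.7 mm.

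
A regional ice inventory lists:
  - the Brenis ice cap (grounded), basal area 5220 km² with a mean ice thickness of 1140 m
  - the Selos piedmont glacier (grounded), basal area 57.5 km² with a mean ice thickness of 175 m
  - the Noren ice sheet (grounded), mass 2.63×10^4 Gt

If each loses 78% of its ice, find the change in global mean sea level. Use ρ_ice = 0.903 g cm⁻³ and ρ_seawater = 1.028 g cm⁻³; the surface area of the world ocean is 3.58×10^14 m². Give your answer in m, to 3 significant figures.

Brenis: ice volume = 5220 km² × 1140 m = 5951 km³; 0.78 × 5951 × (903/1028) = 4077 km³ of water.
Selos: ice volume = 57.5 km² × 175 m = 10.06 km³; 0.78 × 10.06 × (903/1028) = 6.894 km³ of water.
Noren: 0.78 × 2.63×10^4 Gt = 2.051×10^16 kg; dividing by ρ_w = 1.028 g cm⁻³ = 1028 kg m⁻³ gives 1.996×10^13 m³ of water.
Total added water ≈ 2.404×10^13 m³ over 3.58×10^14 m² → Δh = 0.0671 m.

≈ 0.0671 m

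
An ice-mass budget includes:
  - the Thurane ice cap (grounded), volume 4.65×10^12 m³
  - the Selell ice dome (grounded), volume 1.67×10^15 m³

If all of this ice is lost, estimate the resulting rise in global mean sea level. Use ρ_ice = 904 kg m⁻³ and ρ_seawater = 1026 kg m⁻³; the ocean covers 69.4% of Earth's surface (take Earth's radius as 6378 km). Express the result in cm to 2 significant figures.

≈ 420 cm

Thurane: 4.65×10^12 m³ × (904/1026) = 4.097×10^12 m³ of water.
Selell: 1.67×10^15 m³ × (904/1026) = 1.471×10^15 m³ of water.
Total added water ≈ 1.476×10^15 m³ over 3.55×10^14 m² → Δh = 4.16 m = 420 cm.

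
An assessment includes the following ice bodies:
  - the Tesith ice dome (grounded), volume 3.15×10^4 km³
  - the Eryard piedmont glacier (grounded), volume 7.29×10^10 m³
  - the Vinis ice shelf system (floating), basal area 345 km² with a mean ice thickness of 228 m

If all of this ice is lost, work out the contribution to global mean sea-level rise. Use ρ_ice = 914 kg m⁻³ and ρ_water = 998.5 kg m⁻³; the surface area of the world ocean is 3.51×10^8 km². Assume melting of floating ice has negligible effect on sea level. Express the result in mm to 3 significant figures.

Tesith: 3.15×10^4 km³ × (914/998.5) = 2.883×10^4 km³ of water.
Eryard: 7.29×10^10 m³ × (914/998.5) = 6.673×10^10 m³ of water.
The Vinis ice shelf system is floating and already displaces its own weight of water, so its melt adds essentially nothing to sea level.
Total added water ≈ 2.890×10^13 m³ over 3.51×10^14 m² → Δh = 0.0823 m = 82.3 mm.

≈ 82.3 mm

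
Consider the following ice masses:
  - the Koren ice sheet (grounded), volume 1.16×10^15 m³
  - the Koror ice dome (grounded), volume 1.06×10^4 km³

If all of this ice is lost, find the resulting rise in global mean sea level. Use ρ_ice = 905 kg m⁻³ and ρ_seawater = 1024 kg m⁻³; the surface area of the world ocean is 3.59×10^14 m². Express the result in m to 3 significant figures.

≈ 2.88 m

Koren: 1.16×10^15 m³ × (905/1024) = 1.025×10^15 m³ of water.
Koror: 1.06×10^4 km³ × (905/1024) = 9368 km³ of water.
Total added water ≈ 1.035×10^15 m³ over 3.59×10^14 m² → Δh = 2.88 m.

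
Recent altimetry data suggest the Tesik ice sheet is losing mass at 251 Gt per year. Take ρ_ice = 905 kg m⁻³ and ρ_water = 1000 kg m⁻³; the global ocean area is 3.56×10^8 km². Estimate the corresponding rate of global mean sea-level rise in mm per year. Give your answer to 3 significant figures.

ρ_w = 1000 kg m⁻³. Annual water volume added = 251 Gt / ρ_w = 2.510×10^14 kg / 1000 kg m⁻³ = 2.510×10^11 m³.
Δh per year = 2.510×10^11 / 3.56×10^14 = 7.05×10^-4 m = 0.705 mm.

≈ 0.705 mm/yr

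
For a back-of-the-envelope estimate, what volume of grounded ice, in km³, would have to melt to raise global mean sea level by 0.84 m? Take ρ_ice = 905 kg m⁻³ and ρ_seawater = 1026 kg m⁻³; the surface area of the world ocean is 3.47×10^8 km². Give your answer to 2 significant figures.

≈ 3.3×10^5 km³

Required water volume = Δh × A = 0.84 m × 3.47×10^14 m² = 2.915×10^14 m³ = 2.915×10^5 km³.
Ice volume = water volume × ρ_w/ρ_ice = 2.915×10^5 × 1026/905 = 3.3×10^5 km³.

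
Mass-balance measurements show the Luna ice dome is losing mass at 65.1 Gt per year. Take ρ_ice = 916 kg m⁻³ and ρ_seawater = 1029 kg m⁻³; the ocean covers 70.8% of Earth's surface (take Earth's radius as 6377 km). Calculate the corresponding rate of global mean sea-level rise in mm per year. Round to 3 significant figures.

ρ_w = 1029 kg m⁻³. Annual water volume added = 65.1 Gt / ρ_w = 6.510×10^13 kg / 1029 kg m⁻³ = 6.327×10^10 m³.
Δh per year = 6.327×10^10 / 3.62×10^14 = 1.75×10^-4 m = 0.175 mm.

≈ 0.175 mm/yr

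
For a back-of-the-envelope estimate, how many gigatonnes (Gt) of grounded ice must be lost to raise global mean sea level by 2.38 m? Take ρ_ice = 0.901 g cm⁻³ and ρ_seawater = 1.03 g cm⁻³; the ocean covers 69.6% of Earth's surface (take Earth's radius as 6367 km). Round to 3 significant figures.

Required water volume = Δh × A = 2.38 m × 3.55×10^14 m² = 8.439×10^14 m³.
ρ_w = 1.03 g cm⁻³ = 1030 kg m⁻³, so the mass of water = 8.439×10^14 m³ × 1030 kg m⁻³ = 8.692×10^17 kg = 8.69×10^5 Gt (and the same mass of ice, by conservation).

≈ 8.69×10^5 Gt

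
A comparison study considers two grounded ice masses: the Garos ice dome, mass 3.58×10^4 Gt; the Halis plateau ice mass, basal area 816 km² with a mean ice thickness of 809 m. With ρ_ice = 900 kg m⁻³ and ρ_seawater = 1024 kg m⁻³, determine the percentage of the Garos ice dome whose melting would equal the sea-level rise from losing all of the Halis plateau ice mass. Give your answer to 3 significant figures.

Equal sea-level rise means equal mass of meltwater, i.e. equal mass of ice lost.
Ice mass of Halis: 5.941×10^14 kg; ice mass of Garos: 3.580×10^16 kg.
Fraction required = 5.941×10^14 / 3.580×10^16 = 0.0166 → 1.66 %.

≈ 1.66 %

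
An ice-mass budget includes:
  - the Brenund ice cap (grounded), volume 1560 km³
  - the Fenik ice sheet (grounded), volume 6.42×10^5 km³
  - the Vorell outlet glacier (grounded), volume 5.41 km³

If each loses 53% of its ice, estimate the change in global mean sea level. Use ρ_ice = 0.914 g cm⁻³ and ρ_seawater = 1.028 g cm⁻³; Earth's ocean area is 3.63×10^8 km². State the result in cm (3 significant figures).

≈ 83.5 cm

Brenund: 0.53 × 1560 km³ × (914/1028) = 735.1 km³ of water.
Fenik: 0.53 × 6.42×10^5 km³ × (914/1028) = 3.025×10^5 km³ of water.
Vorell: 0.53 × 5.41 km³ × (914/1028) = 2.549 km³ of water.
Total added water ≈ 3.033×10^14 m³ over 3.63×10^14 m² → Δh = 0.835 m = 83.5 cm.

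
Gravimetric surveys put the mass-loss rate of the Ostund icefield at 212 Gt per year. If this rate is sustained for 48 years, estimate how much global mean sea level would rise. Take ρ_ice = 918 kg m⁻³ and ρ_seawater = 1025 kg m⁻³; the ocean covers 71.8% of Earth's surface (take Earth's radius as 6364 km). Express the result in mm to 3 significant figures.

≈ 27.2 mm

Total mass lost = 212 Gt/yr × 48 yr = 1.018×10^4 Gt = 1.018×10^16 kg.
ρ_w = 1025 kg m⁻³, so water volume = 1.018×10^16 / 1025 = 9.928×10^12 m³.
Δh = 9.928×10^12 / 3.65×10^14 = 0.0272 m = 27.2 mm.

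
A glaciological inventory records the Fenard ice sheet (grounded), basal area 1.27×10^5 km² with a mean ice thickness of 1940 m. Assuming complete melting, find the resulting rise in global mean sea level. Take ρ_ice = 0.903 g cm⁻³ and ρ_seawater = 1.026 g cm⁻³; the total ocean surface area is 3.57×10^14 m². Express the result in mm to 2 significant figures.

≈ 610 mm

Fenard: ice volume = 1.27×10^5 km² × 1940 m = 2.464×10^5 km³; 2.464×10^5 × (903/1026) = 2.168×10^5 km³ of water.
Spread over 3.57×10^14 m² of ocean, Δh = 2.168×10^14 / 3.57×10^14 = 0.607 m = 610 mm.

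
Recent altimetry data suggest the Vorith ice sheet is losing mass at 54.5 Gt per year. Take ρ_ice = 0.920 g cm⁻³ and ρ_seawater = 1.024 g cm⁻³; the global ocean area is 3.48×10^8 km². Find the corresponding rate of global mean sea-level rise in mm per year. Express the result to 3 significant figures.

≈ 0.153 mm/yr

ρ_w = 1.024 g cm⁻³ = 1024 kg m⁻³. Annual water volume added = 54.5 Gt / ρ_w = 5.450×10^13 kg / 1024 kg m⁻³ = 5.322×10^10 m³.
Δh per year = 5.322×10^10 / 3.48×10^14 = 1.53×10^-4 m = 0.153 mm.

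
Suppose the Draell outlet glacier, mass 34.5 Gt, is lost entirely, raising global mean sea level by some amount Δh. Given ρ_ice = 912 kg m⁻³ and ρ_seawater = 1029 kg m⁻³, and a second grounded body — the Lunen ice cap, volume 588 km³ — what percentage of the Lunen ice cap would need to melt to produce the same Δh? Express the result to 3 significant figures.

≈ 6.43 %

Equal sea-level rise means equal mass of meltwater, i.e. equal mass of ice lost.
Ice mass of Draell: 3.450×10^13 kg; ice mass of Lunen: 5.363×10^14 kg.
Fraction required = 3.450×10^13 / 5.363×10^14 = 0.0643 → 6.43 %.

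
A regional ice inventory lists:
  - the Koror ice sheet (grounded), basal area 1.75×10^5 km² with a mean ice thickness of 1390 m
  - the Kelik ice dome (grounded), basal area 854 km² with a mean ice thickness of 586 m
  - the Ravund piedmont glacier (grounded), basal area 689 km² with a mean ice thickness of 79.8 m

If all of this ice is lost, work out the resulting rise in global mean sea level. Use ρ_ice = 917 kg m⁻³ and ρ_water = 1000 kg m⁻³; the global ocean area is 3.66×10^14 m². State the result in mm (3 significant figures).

Koror: ice volume = 1.75×10^5 km² × 1390 m = 2.432×10^5 km³; 2.432×10^5 × (917/1000) = 2.231×10^5 km³ of water.
Kelik: ice volume = 854 km² × 586 m = 500.4 km³; 500.4 × (917/1000) = 458.9 km³ of water.
Ravund: ice volume = 689 km² × 79.8 m = 54.98 km³; 54.98 × (917/1000) = 50.42 km³ of water.
Total added water ≈ 2.236×10^14 m³ over 3.66×10^14 m² → Δh = 0.611 m = 611 mm.

≈ 611 mm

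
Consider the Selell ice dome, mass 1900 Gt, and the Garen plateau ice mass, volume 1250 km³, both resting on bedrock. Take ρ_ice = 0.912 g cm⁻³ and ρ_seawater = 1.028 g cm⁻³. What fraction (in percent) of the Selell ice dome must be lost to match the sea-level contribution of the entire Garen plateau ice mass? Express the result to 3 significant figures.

Equal sea-level rise means equal mass of meltwater, i.e. equal mass of ice lost.
Ice mass of Garen: 1.140×10^15 kg; ice mass of Selell: 1.900×10^15 kg.
Fraction required = 1.140×10^15 / 1.900×10^15 = 0.600 → 60.0 %.

≈ 60.0 %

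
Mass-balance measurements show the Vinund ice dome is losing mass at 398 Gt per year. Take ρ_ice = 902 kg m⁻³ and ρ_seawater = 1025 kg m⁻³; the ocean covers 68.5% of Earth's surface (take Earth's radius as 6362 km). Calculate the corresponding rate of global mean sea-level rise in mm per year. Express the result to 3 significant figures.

ρ_w = 1025 kg m⁻³. Annual water volume added = 398 Gt / ρ_w = 3.980×10^14 kg / 1025 kg m⁻³ = 3.883×10^11 m³.
Δh per year = 3.883×10^11 / 3.48×10^14 = 1.11×10^-3 m = 1.11 mm.

≈ 1.11 mm/yr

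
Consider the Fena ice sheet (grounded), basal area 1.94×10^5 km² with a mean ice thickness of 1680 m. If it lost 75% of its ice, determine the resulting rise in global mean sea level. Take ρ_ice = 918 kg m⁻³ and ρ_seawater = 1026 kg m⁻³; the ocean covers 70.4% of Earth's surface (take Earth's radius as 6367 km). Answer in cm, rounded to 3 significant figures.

Fena: ice volume = 1.94×10^5 km² × 1680 m = 3.259×10^5 km³; 0.75 × 3.259×10^5 × (918/1026) = 2.187×10^5 km³ of water.
Spread over 3.59×10^14 m² of ocean, Δh = 2.187×10^14 / 3.59×10^14 = 0.610 m = 61.0 cm.

≈ 61.0 cm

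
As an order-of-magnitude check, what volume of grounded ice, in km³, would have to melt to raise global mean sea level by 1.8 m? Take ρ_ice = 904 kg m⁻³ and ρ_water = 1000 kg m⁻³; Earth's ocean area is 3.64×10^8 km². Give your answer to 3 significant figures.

≈ 7.25×10^5 km³

Required water volume = Δh × A = 1.8 m × 3.64×10^14 m² = 6.552×10^14 m³ = 6.552×10^5 km³.
Ice volume = water volume × ρ_w/ρ_ice = 6.552×10^5 × 1000/904 = 7.25×10^5 km³.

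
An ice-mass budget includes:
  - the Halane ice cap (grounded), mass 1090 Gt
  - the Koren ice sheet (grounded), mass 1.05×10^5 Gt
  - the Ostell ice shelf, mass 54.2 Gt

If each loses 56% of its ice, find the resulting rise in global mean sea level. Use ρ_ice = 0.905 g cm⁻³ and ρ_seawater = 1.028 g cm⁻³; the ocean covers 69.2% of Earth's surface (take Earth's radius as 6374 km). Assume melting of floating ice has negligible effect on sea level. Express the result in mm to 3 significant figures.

≈ 164 mm

Halane: 0.56 × 1090 Gt = 6.104×10^14 kg; dividing by ρ_w = 1.028 g cm⁻³ = 1028 kg m⁻³ gives 5.938×10^11 m³ of water.
Koren: 0.56 × 1.05×10^5 Gt = 5.880×10^16 kg; dividing by ρ_w = 1028 kg m⁻³ gives 5.720×10^13 m³ of water.
The Ostell ice shelf is floating and already displaces its own weight of water, so its melt adds essentially nothing to sea level.
Total added water ≈ 5.779×10^13 m³ over 3.53×10^14 m² → Δh = 0.164 m = 164 mm.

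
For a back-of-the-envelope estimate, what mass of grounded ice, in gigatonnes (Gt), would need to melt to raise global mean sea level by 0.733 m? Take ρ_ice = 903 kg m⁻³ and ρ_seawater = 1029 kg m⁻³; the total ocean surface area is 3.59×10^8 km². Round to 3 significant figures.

≈ 2.71×10^5 Gt

Required water volume = Δh × A = 0.733 m × 3.59×10^14 m² = 2.631×10^14 m³.
ρ_w = 1029 kg m⁻³, so the mass of water = 2.631×10^14 m³ × 1029 kg m⁻³ = 2.708×10^17 kg = 2.71×10^5 Gt (and the same mass of ice, by conservation).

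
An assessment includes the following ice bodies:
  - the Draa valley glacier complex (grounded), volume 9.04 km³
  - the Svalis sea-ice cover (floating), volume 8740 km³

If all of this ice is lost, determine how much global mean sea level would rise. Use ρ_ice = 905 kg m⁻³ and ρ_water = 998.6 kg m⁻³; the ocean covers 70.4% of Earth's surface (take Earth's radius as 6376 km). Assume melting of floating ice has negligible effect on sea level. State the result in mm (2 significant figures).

Draa: 9.04 km³ × (905/998.6) = 8.193 km³ of water.
The Svalis sea-ice cover is floating and already displaces its own weight of water, so its melt adds essentially nothing to sea level.
Total added water ≈ 8.193×10^9 m³ over 3.60×10^14 m² → Δh = 2.28×10^-5 m = 0.023 mm.

≈ 0.023 mm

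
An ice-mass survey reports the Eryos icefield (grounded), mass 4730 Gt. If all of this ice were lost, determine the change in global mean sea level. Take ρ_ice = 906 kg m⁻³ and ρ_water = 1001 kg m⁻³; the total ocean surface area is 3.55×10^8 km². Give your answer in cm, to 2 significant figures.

≈ 1.3 cm

Eryos: 4730 Gt = 4.730×10^15 kg; dividing by ρ_w = 1001 kg m⁻³ gives 4.725×10^12 m³ of water.
Spread over 3.55×10^14 m² of ocean, Δh = 4.725×10^12 / 3.55×10^14 = 0.0133 m = 1.3 cm.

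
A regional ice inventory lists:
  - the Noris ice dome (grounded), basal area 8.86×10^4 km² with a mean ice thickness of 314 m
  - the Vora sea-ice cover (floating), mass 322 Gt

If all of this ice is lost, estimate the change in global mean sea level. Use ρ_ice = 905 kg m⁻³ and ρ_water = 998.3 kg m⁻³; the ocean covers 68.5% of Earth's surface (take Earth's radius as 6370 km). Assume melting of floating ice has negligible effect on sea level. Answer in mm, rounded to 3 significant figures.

Noris: ice volume = 8.86×10^4 km² × 314 m = 2.782×10^4 km³; 2.782×10^4 × (905/998.3) = 2.522×10^4 km³ of water.
The Vora sea-ice cover is floating and already displaces its own weight of water, so its melt adds essentially nothing to sea level.
Total added water ≈ 2.522×10^13 m³ over 3.49×10^14 m² → Δh = 0.0722 m = 72.2 mm.

≈ 72.2 mm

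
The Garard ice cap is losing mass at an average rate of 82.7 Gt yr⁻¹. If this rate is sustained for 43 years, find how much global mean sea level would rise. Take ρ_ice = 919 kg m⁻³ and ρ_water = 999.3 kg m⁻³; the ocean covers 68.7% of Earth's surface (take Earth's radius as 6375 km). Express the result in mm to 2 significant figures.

Total mass lost = 82.7 Gt/yr × 43 yr = 3556 Gt = 3.556×10^15 kg.
ρ_w = 999.3 kg m⁻³, so water volume = 3.556×10^15 / 999.3 = 3.559×10^12 m³.
Δh = 3.559×10^12 / 3.51×10^14 = 0.0101 m = 10 mm.

≈ 10 mm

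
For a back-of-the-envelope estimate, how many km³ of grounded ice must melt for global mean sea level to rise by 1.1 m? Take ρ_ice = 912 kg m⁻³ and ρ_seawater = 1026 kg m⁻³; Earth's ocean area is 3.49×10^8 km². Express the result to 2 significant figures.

Required water volume = Δh × A = 1.1 m × 3.49×10^14 m² = 3.839×10^14 m³ = 3.839×10^5 km³.
Ice volume = water volume × ρ_w/ρ_ice = 3.839×10^5 × 1026/912 = 4.3×10^5 km³.

≈ 4.3×10^5 km³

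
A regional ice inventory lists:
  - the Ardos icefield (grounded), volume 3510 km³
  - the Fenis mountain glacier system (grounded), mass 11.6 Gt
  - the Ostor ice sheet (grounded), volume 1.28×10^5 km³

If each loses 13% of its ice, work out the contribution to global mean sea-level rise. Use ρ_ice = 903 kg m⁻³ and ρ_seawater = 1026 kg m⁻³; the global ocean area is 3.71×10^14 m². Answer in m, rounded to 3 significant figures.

≈ 0.0406 m

Ardos: 0.13 × 3510 km³ × (903/1026) = 401.6 km³ of water.
Fenis: 0.13 × 11.6 Gt = 1.508×10^12 kg; dividing by ρ_w = 1026 kg m⁻³ gives 1.470×10^9 m³ of water.
Ostor: 0.13 × 1.28×10^5 km³ × (903/1026) = 1.465×10^4 km³ of water.
Total added water ≈ 1.505×10^13 m³ over 3.71×10^14 m² → Δh = 0.0406 m.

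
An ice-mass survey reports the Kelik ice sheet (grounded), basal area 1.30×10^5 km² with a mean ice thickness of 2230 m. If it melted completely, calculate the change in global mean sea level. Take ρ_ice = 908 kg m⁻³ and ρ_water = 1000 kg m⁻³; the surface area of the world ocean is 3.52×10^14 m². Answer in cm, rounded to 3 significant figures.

Kelik: ice volume = 1.30×10^5 km² × 2230 m = 2.899×10^5 km³; 2.899×10^5 × (908/1000) = 2.632×10^5 km³ of water.
Spread over 3.52×10^14 m² of ocean, Δh = 2.632×10^14 / 3.52×10^14 = 0.748 m = 74.8 cm.

≈ 74.8 cm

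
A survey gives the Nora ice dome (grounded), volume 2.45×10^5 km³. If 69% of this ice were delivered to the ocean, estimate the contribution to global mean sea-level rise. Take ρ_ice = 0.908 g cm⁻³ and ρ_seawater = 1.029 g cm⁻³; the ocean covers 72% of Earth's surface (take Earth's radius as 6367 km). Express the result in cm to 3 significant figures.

Nora: 0.69 × 2.45×10^5 km³ × (908/1029) = 1.492×10^5 km³ of water.
Spread over 3.67×10^14 m² of ocean, Δh = 1.492×10^14 / 3.67×10^14 = 0.407 m = 40.7 cm.

≈ 40.7 cm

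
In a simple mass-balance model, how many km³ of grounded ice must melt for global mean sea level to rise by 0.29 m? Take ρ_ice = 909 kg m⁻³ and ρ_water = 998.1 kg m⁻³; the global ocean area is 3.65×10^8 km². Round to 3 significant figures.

≈ 1.16×10^5 km³

Required water volume = Δh × A = 0.29 m × 3.65×10^14 m² = 1.058×10^14 m³ = 1.058×10^5 km³.
Ice volume = water volume × ρ_w/ρ_ice = 1.058×10^5 × 998.1/909 = 1.16×10^5 km³.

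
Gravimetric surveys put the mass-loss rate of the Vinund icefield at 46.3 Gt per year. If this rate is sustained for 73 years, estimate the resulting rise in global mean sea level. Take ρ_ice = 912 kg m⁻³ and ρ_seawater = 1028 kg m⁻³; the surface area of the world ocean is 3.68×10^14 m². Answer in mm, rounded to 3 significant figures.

≈ 8.93 mm

Total mass lost = 46.3 Gt/yr × 73 yr = 3380 Gt = 3.380×10^15 kg.
ρ_w = 1028 kg m⁻³, so water volume = 3.380×10^15 / 1028 = 3.288×10^12 m³.
Δh = 3.288×10^12 / 3.68×10^14 = 8.93×10^-3 m = 8.93 mm.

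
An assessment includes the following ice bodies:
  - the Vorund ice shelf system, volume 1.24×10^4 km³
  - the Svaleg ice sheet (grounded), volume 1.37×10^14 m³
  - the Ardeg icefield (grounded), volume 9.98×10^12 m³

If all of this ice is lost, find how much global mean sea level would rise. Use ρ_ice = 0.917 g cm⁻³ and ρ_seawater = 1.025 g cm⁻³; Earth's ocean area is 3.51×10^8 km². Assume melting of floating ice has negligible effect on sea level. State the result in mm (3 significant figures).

≈ 375 mm

The Vorund ice shelf system is floating and already displaces its own weight of water, so its melt adds essentially nothing to sea level.
Svaleg: 1.37×10^14 m³ × (917/1025) = 1.226×10^14 m³ of water.
Ardeg: 9.98×10^12 m³ × (917/1025) = 8.928×10^12 m³ of water.
Total added water ≈ 1.315×10^14 m³ over 3.51×10^14 m² → Δh = 0.375 m = 375 mm.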